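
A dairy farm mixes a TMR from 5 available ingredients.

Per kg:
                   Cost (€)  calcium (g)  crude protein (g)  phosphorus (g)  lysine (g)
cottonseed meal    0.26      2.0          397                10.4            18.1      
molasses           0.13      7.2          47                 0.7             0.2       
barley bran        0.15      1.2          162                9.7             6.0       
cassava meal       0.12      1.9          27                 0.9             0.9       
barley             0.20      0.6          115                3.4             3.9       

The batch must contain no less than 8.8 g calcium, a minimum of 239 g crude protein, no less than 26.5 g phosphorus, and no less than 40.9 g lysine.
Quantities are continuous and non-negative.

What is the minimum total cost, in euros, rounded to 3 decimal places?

€0.687

Treat it as an LP. Let x1 = kg of cottonseed meal, x2 = kg of molasses, x3 = kg of barley bran, x4 = kg of cassava meal, x5 = kg of barley.
min 0.26x1 + 0.13x2 + 0.15x3 + 0.12x4 + 0.2x5 with:
  2x1 + 7.2x2 + 1.2x3 + 1.9x4 + 0.6x5 ≥ 8.8   (calcium)
  397x1 + 47x2 + 162x3 + 27x4 + 115x5 ≥ 239   (crude protein)
  10.4x1 + 0.7x2 + 9.7x3 + 0.9x4 + 3.4x5 ≥ 26.5   (phosphorus)
  18.1x1 + 0.2x2 + 6x3 + 0.9x4 + 3.9x5 ≥ 40.9   (lysine)
  x1, x2, x3, x4, x5 ≥ 0.
The cheapest feasible vertex uses only cottonseed meal, molasses, barley bran; cassava meal, barley are not used. The calcium, phosphorus, lysine requirements are met with equality.
Optimal quantities: cottonseed meal = 2.112 kg, molasses = 0.5644 kg, barley bran = 0.4269 kg.
Total cost: 0.26·2.112 + 0.13·0.5644 + 0.15·0.4269 = 0.68653.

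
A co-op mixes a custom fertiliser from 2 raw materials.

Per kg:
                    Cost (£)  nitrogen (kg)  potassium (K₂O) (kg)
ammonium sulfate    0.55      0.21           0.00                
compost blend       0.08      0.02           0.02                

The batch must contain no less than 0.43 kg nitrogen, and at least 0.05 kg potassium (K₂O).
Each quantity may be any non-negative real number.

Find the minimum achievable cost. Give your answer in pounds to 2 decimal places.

£1.20

Let x1 = kg of ammonium sulfate, x2 = kg of compost blend.
min 0.55x1 + 0.08x2 subject to:
  0.21x1 + 0.02x2 ≥ 0.43   (nitrogen)
  0.02x2 ≥ 0.05   (potassium (K₂O))
  x1, x2 ≥ 0.
Both inputs are positive at the optimum. There the nitrogen and potassium (K₂O) constraints are tight.
So ammonium sulfate = 1.81 kg, compost blend = 2.5 kg.
Cost = 0.55·1.81 + 0.08·2.5 = 1.1955.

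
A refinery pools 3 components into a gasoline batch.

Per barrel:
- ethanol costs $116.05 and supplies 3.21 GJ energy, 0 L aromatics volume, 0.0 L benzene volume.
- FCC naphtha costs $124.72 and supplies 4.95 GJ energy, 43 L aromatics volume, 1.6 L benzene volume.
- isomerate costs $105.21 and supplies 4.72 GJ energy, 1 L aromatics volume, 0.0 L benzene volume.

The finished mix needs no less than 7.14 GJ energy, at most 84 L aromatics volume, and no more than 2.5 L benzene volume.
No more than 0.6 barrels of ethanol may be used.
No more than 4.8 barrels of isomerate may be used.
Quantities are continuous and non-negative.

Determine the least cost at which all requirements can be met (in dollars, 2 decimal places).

This is a linear program. Let x1 = barrels of ethanol, x2 = barrels of FCC naphtha, x3 = barrels of isomerate.
Minimize 116.05x1 + 124.72x2 + 105.21x3 subject to:
  3.21x1 + 4.95x2 + 4.72x3 ≥ 7.14   (energy)
  43x2 + 1x3 ≤ 84   (aromatics volume)
  1.6x2 ≤ 2.5   (benzene volume)
  x1 ≤ 0.6
  x3 ≤ 4.8
  x1, x2, x3 ≥ 0.
The minimum-cost mix takes nothing from ethanol, FCC naphtha — only isomerate. There the energy constraint is tight.
Solving gives x3 = 1.5127.
Total cost: 105.21·1.5127 = 159.1512.

$159.15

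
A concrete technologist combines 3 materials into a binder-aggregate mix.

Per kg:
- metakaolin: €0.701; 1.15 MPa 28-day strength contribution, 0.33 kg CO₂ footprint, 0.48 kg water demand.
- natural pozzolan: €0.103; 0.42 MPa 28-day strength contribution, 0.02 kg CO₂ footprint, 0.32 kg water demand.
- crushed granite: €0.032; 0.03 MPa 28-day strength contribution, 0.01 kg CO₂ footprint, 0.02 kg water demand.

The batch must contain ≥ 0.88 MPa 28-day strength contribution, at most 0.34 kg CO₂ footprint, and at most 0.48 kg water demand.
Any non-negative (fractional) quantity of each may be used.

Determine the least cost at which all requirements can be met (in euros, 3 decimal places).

This is a linear program. Let x1 = kg of metakaolin, x2 = kg of natural pozzolan, x3 = kg of crushed granite.
Minimize 0.701x1 + 0.103x2 + 0.032x3 subject to:
  1.15x1 + 0.42x2 + 0.03x3 ≥ 0.88   (28-day strength contribution)
  0.33x1 + 0.02x2 + 0.01x3 ≤ 0.34   (CO₂ footprint)
  0.48x1 + 0.32x2 + 0.02x3 ≤ 0.48   (water demand)
  x1, x2, x3 ≥ 0.
At the optimum only metakaolin, natural pozzolan are positive (crushed granite = 0). Binding constraints: 28-day strength contribution and water demand.
Optimal quantities: metakaolin = 0.4808 kg, natural pozzolan = 0.7788 kg.
Hence cost = 0.701·0.4808 + 0.103·0.7788 = €0.41726.

€0.417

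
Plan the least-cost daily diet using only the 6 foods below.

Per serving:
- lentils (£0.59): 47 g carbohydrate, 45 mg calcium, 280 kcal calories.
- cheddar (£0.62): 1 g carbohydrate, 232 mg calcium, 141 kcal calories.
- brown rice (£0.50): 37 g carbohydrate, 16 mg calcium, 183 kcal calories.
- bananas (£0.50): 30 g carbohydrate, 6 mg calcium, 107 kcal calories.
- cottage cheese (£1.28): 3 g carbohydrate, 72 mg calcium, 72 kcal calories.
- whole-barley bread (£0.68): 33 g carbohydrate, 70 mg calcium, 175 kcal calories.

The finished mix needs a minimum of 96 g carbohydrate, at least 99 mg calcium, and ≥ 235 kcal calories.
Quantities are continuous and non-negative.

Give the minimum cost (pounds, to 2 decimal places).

Let x1 = servings of lentils, x2 = servings of cheddar, x3 = servings of brown rice, x4 = servings of bananas, x5 = servings of cottage cheese, x6 = servings of whole-barley bread.
Minimize 0.59x1 + 0.62x2 + 0.5x3 + 0.5x4 + 1.28x5 + 0.68x6 s.t.:
  47x1 + 1x2 + 37x3 + 30x4 + 3x5 + 33x6 ≥ 96   (carbohydrate)
  45x1 + 232x2 + 16x3 + 6x4 + 72x5 + 70x6 ≥ 99   (calcium)
  280x1 + 141x2 + 183x3 + 107x4 + 72x5 + 175x6 ≥ 235   (calories)
  x1, x2, x3, x4, x5, x6 ≥ 0.
At the optimum only lentils, cheddar are positive (brown rice, bananas, cottage cheese, whole-barley bread = 0). There the carbohydrate and calcium constraints are tight.
Optimal quantities: lentils = 2.042 servings, cheddar = 0.03067 servings.
Objective = 0.59·2.042 + 0.62·0.03067 = 1.2238.

£1.22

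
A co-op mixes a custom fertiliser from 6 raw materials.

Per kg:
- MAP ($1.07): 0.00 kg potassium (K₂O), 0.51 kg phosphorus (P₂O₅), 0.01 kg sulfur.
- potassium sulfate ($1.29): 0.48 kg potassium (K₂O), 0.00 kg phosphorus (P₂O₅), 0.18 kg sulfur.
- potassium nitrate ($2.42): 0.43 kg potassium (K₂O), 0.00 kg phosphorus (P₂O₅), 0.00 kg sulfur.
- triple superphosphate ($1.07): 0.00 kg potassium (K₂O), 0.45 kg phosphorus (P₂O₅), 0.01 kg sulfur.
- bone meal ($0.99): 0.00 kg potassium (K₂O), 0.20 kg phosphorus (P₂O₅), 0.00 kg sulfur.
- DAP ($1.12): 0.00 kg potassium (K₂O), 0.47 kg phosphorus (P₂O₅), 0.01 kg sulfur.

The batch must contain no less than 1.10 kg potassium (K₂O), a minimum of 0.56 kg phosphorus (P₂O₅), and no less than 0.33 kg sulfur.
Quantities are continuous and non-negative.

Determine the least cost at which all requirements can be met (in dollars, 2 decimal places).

$4.13

Let x1 = kg of MAP, x2 = kg of potassium sulfate, x3 = kg of potassium nitrate, x4 = kg of triple superphosphate, x5 = kg of bone meal, x6 = kg of DAP.
Minimize 1.07x1 + 1.29x2 + 2.42x3 + 1.07x4 + 0.99x5 + 1.12x6 with:
  0.48x2 + 0.43x3 ≥ 1.1   (potassium (K₂O))
  0.51x1 + 0.45x4 + 0.2x5 + 0.47x6 ≥ 0.56   (phosphorus (P₂O₅))
  0.01x1 + 0.18x2 + 0.01x4 + 0.01x6 ≥ 0.33   (sulfur)
  x1, x2, x3, x4, x5, x6 ≥ 0.
At the optimum only MAP, potassium sulfate are positive (potassium nitrate, triple superphosphate, bone meal, DAP = 0). There the potassium (K₂O) and phosphorus (P₂O₅) constraints are tight.
Optimal quantities: MAP = 1.098 kg, potassium sulfate = 2.292 kg.
Cost = 1.07·1.098 + 1.29·2.292 = 4.1315.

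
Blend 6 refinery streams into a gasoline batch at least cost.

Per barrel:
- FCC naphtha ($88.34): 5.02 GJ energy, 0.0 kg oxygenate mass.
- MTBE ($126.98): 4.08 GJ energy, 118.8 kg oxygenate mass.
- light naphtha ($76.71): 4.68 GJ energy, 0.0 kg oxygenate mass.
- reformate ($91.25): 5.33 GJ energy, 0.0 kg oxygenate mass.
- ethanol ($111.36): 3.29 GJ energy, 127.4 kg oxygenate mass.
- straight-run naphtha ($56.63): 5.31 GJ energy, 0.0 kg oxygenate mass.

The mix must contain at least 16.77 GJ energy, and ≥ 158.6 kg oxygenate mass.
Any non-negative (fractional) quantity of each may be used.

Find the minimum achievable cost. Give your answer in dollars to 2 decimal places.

Set it up as a linear program. Let x1 = barrels of FCC naphtha, x2 = barrels of MTBE, x3 = barrels of light naphtha, x4 = barrels of reformate, x5 = barrels of ethanol, x6 = barrels of straight-run naphtha.
Minimise 88.34x1 + 126.98x2 + 76.71x3 + 91.25x4 + 111.36x5 + 56.63x6 s.t.:
  5.02x1 + 4.08x2 + 4.68x3 + 5.33x4 + 3.29x5 + 5.31x6 ≥ 16.77   (energy)
  118.8x2 + 127.4x5 ≥ 158.6   (oxygenate mass)
  x1, x2, x3, x4, x5, x6 ≥ 0.
At the optimum only ethanol, straight-run naphtha are positive (FCC naphtha, MTBE, light naphtha, reformate = 0). There the energy and oxygenate mass constraints are tight.
So ethanol = 1.2449 barrels, straight-run naphtha = 2.3869 barrels.
Hence cost = 111.36·1.2449 + 56.63·2.3869 = $273.8022.

$273.80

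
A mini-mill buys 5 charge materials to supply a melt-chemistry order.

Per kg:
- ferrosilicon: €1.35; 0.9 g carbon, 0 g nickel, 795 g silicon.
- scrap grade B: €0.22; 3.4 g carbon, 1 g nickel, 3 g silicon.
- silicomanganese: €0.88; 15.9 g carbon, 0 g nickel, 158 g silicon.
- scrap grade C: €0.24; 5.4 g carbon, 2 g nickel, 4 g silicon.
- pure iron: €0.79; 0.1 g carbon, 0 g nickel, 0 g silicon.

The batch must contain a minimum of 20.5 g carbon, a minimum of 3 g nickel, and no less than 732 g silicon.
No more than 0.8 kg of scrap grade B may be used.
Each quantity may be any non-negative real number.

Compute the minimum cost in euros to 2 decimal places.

€2.04

This is a linear program. Let x1 = kg of ferrosilicon, x2 = kg of scrap grade B, x3 = kg of silicomanganese, x4 = kg of scrap grade C, x5 = kg of pure iron.
Minimize 1.35x1 + 0.22x2 + 0.88x3 + 0.24x4 + 0.79x5 with:
  0.9x1 + 3.4x2 + 15.9x3 + 5.4x4 + 0.1x5 ≥ 20.5   (carbon)
  1x2 + 2x4 ≥ 3   (nickel)
  795x1 + 3x2 + 158x3 + 4x4 ≥ 732   (silicon)
  x2 ≤ 0.8
  x1, x2, x3, x4, x5 ≥ 0.
The cheapest feasible vertex uses only ferrosilicon, silicomanganese, scrap grade C; scrap grade B, pure iron are not used. The carbon, nickel, silicon requirements are met with equality.
That vertex is x1 = 0.7668, x3 = 0.7365, x4 = 1.5.
Hence cost = 1.35·0.7668 + 0.88·0.7365 + 0.24·1.5 = €2.0433.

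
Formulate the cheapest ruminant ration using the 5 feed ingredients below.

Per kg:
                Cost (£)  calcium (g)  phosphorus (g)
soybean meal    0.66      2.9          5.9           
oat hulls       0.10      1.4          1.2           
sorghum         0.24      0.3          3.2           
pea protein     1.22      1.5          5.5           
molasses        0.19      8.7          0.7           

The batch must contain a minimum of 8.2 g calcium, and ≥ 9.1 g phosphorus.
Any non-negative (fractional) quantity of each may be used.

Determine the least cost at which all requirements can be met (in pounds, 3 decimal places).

Let x1 = kg of soybean meal, x2 = kg of oat hulls, x3 = kg of sorghum, x4 = kg of pea protein, x5 = kg of molasses.
Minimize 0.66x1 + 0.1x2 + 0.24x3 + 1.22x4 + 0.19x5 with:
  2.9x1 + 1.4x2 + 0.3x3 + 1.5x4 + 8.7x5 ≥ 8.2   (calcium)
  5.9x1 + 1.2x2 + 3.2x3 + 5.5x4 + 0.7x5 ≥ 9.1   (phosphorus)
  x1, x2, x3, x4, x5 ≥ 0.
The minimum-cost mix takes nothing from soybean meal, pea protein, molasses — only oat hulls, sorghum. Binding constraints: calcium and phosphorus.
Solving gives x2 = 5.706, x3 = 0.7039.
Hence cost = 0.1·5.706 + 0.24·0.7039 = £0.73954.

£0.740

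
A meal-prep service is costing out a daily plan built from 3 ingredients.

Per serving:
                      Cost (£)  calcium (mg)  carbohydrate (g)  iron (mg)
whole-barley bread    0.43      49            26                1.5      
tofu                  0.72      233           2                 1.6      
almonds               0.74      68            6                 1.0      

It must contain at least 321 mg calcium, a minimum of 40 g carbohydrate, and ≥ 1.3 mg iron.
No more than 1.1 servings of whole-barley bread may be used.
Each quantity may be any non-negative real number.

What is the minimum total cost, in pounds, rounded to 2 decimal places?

£2.19

Let x1 = servings of whole-barley bread, x2 = servings of tofu, x3 = servings of almonds.
Minimize 0.43x1 + 0.72x2 + 0.74x3 s.t.:
  49x1 + 233x2 + 68x3 ≥ 321   (calcium)
  26x1 + 2x2 + 6x3 ≥ 40   (carbohydrate)
  1.5x1 + 1.6x2 + 1x3 ≥ 1.3   (iron)
  x1 ≤ 1.1
  x1, x2, x3 ≥ 0.
The optimal mix uses every input. There the calcium, carbohydrate, the whole-barley bread cap constraints are tight.
Optimal quantities: whole-barley bread = 1.1 servings, tofu = 0.6556 servings, almonds = 1.681 servings.
Hence cost = 0.43·1.1 + 0.72·0.6556 + 0.74·1.681 = £2.1890.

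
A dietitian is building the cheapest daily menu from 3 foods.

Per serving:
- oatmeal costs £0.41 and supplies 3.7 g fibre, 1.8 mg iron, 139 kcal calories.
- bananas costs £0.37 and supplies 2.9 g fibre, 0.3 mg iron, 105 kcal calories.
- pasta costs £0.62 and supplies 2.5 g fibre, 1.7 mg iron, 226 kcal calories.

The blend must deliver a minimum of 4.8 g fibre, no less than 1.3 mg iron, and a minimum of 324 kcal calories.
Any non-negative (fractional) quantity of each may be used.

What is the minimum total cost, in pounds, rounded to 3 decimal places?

Let x1 = servings of oatmeal, x2 = servings of bananas, x3 = servings of pasta.
Minimise 0.41x1 + 0.37x2 + 0.62x3 with:
  3.7x1 + 2.9x2 + 2.5x3 ≥ 4.8   (fibre)
  1.8x1 + 0.3x2 + 1.7x3 ≥ 1.3   (iron)
  139x1 + 105x2 + 226x3 ≥ 324   (calories)
  x1, x2, x3 ≥ 0.
The minimum-cost mix takes nothing from bananas — only oatmeal, pasta. The fibre and calories requirements are met with equality.
Optimal quantities: oatmeal = 0.5623 servings, pasta = 1.088 servings.
Hence cost = 0.41·0.5623 + 0.62·1.088 = £0.90510.

£0.905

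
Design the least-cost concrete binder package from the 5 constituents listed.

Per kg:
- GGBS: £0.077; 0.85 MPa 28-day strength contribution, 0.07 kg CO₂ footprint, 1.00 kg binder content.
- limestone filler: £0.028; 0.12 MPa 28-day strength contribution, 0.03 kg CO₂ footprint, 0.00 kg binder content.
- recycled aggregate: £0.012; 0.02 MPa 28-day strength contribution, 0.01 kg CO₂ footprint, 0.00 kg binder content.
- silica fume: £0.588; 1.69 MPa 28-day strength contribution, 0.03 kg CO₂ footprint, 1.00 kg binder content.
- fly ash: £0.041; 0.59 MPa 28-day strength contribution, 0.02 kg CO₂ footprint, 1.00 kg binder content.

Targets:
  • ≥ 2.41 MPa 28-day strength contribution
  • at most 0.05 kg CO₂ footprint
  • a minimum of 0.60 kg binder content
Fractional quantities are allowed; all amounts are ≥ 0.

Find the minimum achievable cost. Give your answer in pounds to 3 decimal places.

Let x1 = kg of GGBS, x2 = kg of limestone filler, x3 = kg of recycled aggregate, x4 = kg of silica fume, x5 = kg of fly ash.
Minimize 0.077x1 + 0.028x2 + 0.012x3 + 0.588x4 + 0.041x5 s.t.:
  0.85x1 + 0.12x2 + 0.02x3 + 1.69x4 + 0.59x5 ≥ 2.41   (28-day strength contribution)
  0.07x1 + 0.03x2 + 0.01x3 + 0.03x4 + 0.02x5 ≤ 0.05   (CO₂ footprint)
  1x1 + 1x4 + 1x5 ≥ 0.6   (binder content)
  x1, x2, x3, x4, x5 ≥ 0.
The optimal basis is {silica fume, fly ash}; GGBS, limestone filler, recycled aggregate drop out. Binding constraints: 28-day strength contribution and CO₂ footprint.
That vertex is x4 = 1.161, x5 = 0.7578.
Total cost: 0.588·1.161 + 0.041·0.7578 = 0.71374.

£0.714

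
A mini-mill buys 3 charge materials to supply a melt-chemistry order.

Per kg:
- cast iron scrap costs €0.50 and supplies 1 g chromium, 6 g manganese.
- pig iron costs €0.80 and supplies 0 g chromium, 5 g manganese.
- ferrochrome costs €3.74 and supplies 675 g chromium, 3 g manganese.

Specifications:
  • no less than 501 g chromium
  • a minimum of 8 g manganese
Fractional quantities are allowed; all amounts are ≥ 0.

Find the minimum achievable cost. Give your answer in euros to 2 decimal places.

Treat it as an LP. Let x1 = kg of cast iron scrap, x2 = kg of pig iron, x3 = kg of ferrochrome.
min 0.5x1 + 0.8x2 + 3.74x3 with:
  1x1 + 675x3 ≥ 501   (chromium)
  6x1 + 5x2 + 3x3 ≥ 8   (manganese)
  x1, x2, x3 ≥ 0.
The minimum-cost mix takes nothing from pig iron — only cast iron scrap, ferrochrome. The chromium and manganese requirements are met with equality.
So cast iron scrap = 0.9629 kg, ferrochrome = 0.7408 kg.
Objective = 0.5·0.9629 + 3.74·0.7408 = 3.2520.

€3.25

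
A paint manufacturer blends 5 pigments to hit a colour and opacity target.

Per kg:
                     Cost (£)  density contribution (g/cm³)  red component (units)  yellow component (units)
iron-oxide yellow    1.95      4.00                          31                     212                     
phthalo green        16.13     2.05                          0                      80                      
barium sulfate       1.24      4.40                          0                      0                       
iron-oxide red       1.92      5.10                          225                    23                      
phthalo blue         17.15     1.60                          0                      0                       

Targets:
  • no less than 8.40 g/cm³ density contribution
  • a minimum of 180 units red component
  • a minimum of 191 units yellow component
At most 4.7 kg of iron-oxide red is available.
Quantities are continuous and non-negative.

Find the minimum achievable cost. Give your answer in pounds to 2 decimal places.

£3.38

Set it up as a linear program. Let x1 = kg of iron-oxide yellow, x2 = kg of phthalo green, x3 = kg of barium sulfate, x4 = kg of iron-oxide red, x5 = kg of phthalo blue.
Minimise 1.95x1 + 16.13x2 + 1.24x3 + 1.92x4 + 17.15x5 with:
  4x1 + 2.05x2 + 4.4x3 + 5.1x4 + 1.6x5 ≥ 8.4   (density contribution)
  31x1 + 225x4 ≥ 180   (red component)
  212x1 + 80x2 + 23x4 ≥ 191   (yellow component)
  x4 ≤ 4.7
  x1, x2, x3, x4, x5 ≥ 0.
At the optimum only iron-oxide yellow, barium sulfate, iron-oxide red are positive (phthalo green, phthalo blue = 0). The density contribution, red component, yellow component requirements are met with equality.
So iron-oxide yellow = 0.8265 kg, barium sulfate = 0.3624 kg, iron-oxide red = 0.6861 kg.
Objective = 1.95·0.8265 + 1.24·0.3624 + 1.92·0.6861 = 3.3784.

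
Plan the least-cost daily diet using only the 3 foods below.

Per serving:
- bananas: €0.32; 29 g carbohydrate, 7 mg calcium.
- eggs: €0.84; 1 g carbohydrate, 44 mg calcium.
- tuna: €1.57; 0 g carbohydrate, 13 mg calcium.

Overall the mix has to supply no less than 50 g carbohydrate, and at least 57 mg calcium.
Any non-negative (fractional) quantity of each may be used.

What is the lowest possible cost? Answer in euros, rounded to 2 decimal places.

Let x1 = servings of bananas, x2 = servings of eggs, x3 = servings of tuna.
min 0.32x1 + 0.84x2 + 1.57x3 s.t.:
  29x1 + 1x2 ≥ 50   (carbohydrate)
  7x1 + 44x2 + 13x3 ≥ 57   (calcium)
  x1, x2, x3 ≥ 0.
At the optimum only bananas, eggs are positive (tuna = 0). The carbohydrate and calcium requirements are met with equality.
Solving gives x1 = 1.689, x2 = 1.027.
Cost = 0.32·1.689 + 0.84·1.027 = 1.4032.

€1.40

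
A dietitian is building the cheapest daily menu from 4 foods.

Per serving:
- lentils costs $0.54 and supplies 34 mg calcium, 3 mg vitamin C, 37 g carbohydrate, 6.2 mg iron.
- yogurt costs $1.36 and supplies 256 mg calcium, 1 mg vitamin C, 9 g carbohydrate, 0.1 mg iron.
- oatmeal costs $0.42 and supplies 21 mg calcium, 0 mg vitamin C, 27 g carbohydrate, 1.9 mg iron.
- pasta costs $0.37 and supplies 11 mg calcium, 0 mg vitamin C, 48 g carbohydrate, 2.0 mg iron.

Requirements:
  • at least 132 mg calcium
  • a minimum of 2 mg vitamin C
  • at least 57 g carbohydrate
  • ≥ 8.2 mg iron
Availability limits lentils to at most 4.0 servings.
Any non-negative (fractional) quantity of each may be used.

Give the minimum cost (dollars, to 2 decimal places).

$1.20

This is a linear program. Let x1 = servings of lentils, x2 = servings of yogurt, x3 = servings of oatmeal, x4 = servings of pasta.
Minimise 0.54x1 + 1.36x2 + 0.42x3 + 0.37x4 with:
  34x1 + 256x2 + 21x3 + 11x4 ≥ 132   (calcium)
  3x1 + 1x2 ≥ 2   (vitamin C)
  37x1 + 9x2 + 27x3 + 48x4 ≥ 57   (carbohydrate)
  6.2x1 + 0.1x2 + 1.9x3 + 2x4 ≥ 8.2   (iron)
  x1 ≤ 4
  x1, x2, x3, x4 ≥ 0.
At the optimum only lentils, yogurt, pasta are positive (oatmeal = 0). There the calcium, carbohydrate, iron constraints are tight.
So lentils = 1.271 servings, yogurt = 0.3407 servings, pasta = 0.1442 servings.
Total cost: 0.54·1.271 + 1.36·0.3407 + 0.37·0.1442 = 1.2030.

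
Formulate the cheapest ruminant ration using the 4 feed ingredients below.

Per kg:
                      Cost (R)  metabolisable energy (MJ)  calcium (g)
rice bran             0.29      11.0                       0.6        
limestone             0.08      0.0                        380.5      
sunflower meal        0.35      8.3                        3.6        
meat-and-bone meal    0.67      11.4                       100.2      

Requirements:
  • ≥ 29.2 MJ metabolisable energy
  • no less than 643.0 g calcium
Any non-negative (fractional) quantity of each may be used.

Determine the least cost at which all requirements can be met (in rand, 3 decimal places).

Set it up as a linear program. Let x1 = kg of rice bran, x2 = kg of limestone, x3 = kg of sunflower meal, x4 = kg of meat-and-bone meal.
Minimise 0.29x1 + 0.08x2 + 0.35x3 + 0.67x4 with:
  11x1 + 8.3x3 + 11.4x4 ≥ 29.2   (metabolisable energy)
  0.6x1 + 380.5x2 + 3.6x3 + 100.2x4 ≥ 643   (calcium)
  x1, x2, x3, x4 ≥ 0.
The minimum-cost mix takes nothing from sunflower meal, meat-and-bone meal — only rice bran, limestone. There the metabolisable energy and calcium constraints are tight.
That vertex is x1 = 2.655, x2 = 1.686.
Hence cost = 0.29·2.655 + 0.08·1.686 = R0.90483.

R0.905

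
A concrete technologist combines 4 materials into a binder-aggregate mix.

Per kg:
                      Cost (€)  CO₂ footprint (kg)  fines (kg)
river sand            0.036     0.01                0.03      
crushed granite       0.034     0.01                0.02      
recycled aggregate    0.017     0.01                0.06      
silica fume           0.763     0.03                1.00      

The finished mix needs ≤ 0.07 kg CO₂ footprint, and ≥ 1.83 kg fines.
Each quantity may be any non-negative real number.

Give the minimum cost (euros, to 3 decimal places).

€1.343

Set it up as a linear program. Let x1 = kg of river sand, x2 = kg of crushed granite, x3 = kg of recycled aggregate, x4 = kg of silica fume.
Minimise 0.036x1 + 0.034x2 + 0.017x3 + 0.763x4 with:
  0.01x1 + 0.01x2 + 0.01x3 + 0.03x4 ≤ 0.07   (CO₂ footprint)
  0.03x1 + 0.02x2 + 0.06x3 + 1x4 ≥ 1.83   (fines)
  x1, x2, x3, x4 ≥ 0.
The optimal basis is {recycled aggregate, silica fume}; river sand, crushed granite drop out. Binding constraints: CO₂ footprint and fines.
Solving gives x3 = 1.8415, x4 = 1.7195.
Total cost: 0.017·1.8415 + 0.763·1.7195 = 1.34328.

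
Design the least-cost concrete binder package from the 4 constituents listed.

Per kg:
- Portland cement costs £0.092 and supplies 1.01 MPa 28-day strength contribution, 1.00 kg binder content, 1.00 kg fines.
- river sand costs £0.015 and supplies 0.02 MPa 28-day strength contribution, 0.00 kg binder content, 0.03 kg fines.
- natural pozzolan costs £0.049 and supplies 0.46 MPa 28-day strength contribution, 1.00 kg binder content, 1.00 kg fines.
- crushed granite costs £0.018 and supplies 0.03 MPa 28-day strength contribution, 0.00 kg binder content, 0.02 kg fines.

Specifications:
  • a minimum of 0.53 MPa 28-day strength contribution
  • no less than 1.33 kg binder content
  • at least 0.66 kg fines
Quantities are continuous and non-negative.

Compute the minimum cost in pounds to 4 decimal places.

Treat it as an LP. Let x1 = kg of Portland cement, x2 = kg of river sand, x3 = kg of natural pozzolan, x4 = kg of crushed granite.
min 0.092x1 + 0.015x2 + 0.049x3 + 0.018x4 with:
  1.01x1 + 0.02x2 + 0.46x3 + 0.03x4 ≥ 0.53   (28-day strength contribution)
  1x1 + 1x3 ≥ 1.33   (binder content)
  1x1 + 0.03x2 + 1x3 + 0.02x4 ≥ 0.66   (fines)
  x1, x2, x3, x4 ≥ 0.
At the optimum only natural pozzolan is positive (Portland cement, river sand, crushed granite = 0). Binding constraint: binder content.
That vertex is x3 = 1.33.
Total cost: 0.049·1.33 = 0.065170.

£0.0652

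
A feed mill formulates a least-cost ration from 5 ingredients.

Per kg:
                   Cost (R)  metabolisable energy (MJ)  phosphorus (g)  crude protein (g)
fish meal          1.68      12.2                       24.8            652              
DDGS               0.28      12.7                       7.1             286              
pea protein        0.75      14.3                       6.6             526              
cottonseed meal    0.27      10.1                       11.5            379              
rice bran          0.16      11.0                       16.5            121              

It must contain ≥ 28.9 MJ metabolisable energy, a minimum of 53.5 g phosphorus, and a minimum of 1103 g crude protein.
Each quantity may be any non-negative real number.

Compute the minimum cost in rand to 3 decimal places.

R0.901

Let x1 = kg of fish meal, x2 = kg of DDGS, x3 = kg of pea protein, x4 = kg of cottonseed meal, x5 = kg of rice bran.
Minimize 1.68x1 + 0.28x2 + 0.75x3 + 0.27x4 + 0.16x5 subject to:
  12.2x1 + 12.7x2 + 14.3x3 + 10.1x4 + 11x5 ≥ 28.9   (metabolisable energy)
  24.8x1 + 7.1x2 + 6.6x3 + 11.5x4 + 16.5x5 ≥ 53.5   (phosphorus)
  652x1 + 286x2 + 526x3 + 379x4 + 121x5 ≥ 1103   (crude protein)
  x1, x2, x3, x4, x5 ≥ 0.
The cheapest feasible vertex uses only cottonseed meal, rice bran; fish meal, DDGS, pea protein are not used. The phosphorus and crude protein requirements are met with equality.
Solving gives x4 = 2.412, x5 = 1.561.
Hence cost = 0.27·2.412 + 0.16·1.561 = R0.90100.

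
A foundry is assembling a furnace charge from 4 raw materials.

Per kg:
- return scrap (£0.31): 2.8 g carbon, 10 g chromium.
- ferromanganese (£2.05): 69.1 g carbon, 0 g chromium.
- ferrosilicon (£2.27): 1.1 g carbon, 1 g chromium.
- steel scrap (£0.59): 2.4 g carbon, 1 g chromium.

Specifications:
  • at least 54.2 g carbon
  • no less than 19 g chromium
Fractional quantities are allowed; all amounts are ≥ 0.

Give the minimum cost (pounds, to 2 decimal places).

Set it up as a linear program. Let x1 = kg of return scrap, x2 = kg of ferromanganese, x3 = kg of ferrosilicon, x4 = kg of steel scrap.
Minimise 0.31x1 + 2.05x2 + 2.27x3 + 0.59x4 subject to:
  2.8x1 + 69.1x2 + 1.1x3 + 2.4x4 ≥ 54.2   (carbon)
  10x1 + 1x3 + 1x4 ≥ 19   (chromium)
  x1, x2, x3, x4 ≥ 0.
The minimum-cost mix takes nothing from ferrosilicon, steel scrap — only return scrap, ferromanganese. Binding constraints: carbon and chromium.
That vertex is x1 = 1.9, x2 = 0.7074.
Total cost: 0.31·1.9 + 2.05·0.7074 = 2.0392.

£2.04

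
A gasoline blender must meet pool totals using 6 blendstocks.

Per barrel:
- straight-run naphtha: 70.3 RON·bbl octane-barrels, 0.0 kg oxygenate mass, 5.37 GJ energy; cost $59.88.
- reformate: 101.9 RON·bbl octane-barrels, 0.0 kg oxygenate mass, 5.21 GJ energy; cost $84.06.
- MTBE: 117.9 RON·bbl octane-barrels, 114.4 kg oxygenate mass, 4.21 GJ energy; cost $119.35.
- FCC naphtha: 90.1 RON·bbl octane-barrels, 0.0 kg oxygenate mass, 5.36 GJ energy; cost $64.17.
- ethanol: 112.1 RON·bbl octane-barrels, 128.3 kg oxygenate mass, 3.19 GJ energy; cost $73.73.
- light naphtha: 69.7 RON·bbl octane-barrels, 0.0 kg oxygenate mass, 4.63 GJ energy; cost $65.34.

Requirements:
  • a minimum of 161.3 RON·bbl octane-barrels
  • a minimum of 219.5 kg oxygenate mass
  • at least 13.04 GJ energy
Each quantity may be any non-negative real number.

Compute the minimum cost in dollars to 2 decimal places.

$210.69

Set it up as a linear program. Let x1 = barrels of straight-run naphtha, x2 = barrels of reformate, x3 = barrels of MTBE, x4 = barrels of FCC naphtha, x5 = barrels of ethanol, x6 = barrels of light naphtha.
Minimize 59.88x1 + 84.06x2 + 119.35x3 + 64.17x4 + 73.73x5 + 65.34x6 with:
  70.3x1 + 101.9x2 + 117.9x3 + 90.1x4 + 112.1x5 + 69.7x6 ≥ 161.3   (octane-barrels)
  114.4x3 + 128.3x5 ≥ 219.5   (oxygenate mass)
  5.37x1 + 5.21x2 + 4.21x3 + 5.36x4 + 3.19x5 + 4.63x6 ≥ 13.04   (energy)
  x1, x2, x3, x4, x5, x6 ≥ 0.
The optimal basis is {straight-run naphtha, ethanol}; reformate, MTBE, FCC naphtha, light naphtha drop out. The oxygenate mass and energy requirements are met with equality.
That vertex is x1 = 1.412, x5 = 1.7108.
Objective = 59.88·1.412 + 73.73·1.7108 = 210.6878.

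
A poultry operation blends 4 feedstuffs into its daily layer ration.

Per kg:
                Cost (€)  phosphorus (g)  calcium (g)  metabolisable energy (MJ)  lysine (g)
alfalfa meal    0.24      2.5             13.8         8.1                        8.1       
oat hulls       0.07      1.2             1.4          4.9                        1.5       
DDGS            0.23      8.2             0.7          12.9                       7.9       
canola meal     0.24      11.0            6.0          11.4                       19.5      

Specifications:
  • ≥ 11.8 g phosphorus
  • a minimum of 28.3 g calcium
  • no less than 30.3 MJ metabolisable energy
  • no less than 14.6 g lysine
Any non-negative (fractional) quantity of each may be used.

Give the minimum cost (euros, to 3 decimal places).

€0.666

This is a linear program. Let x1 = kg of alfalfa meal, x2 = kg of oat hulls, x3 = kg of DDGS, x4 = kg of canola meal.
Minimise 0.24x1 + 0.07x2 + 0.23x3 + 0.24x4 with:
  2.5x1 + 1.2x2 + 8.2x3 + 11x4 ≥ 11.8   (phosphorus)
  13.8x1 + 1.4x2 + 0.7x3 + 6x4 ≥ 28.3   (calcium)
  8.1x1 + 4.9x2 + 12.9x3 + 11.4x4 ≥ 30.3   (metabolisable energy)
  8.1x1 + 1.5x2 + 7.9x3 + 19.5x4 ≥ 14.6   (lysine)
  x1, x2, x3, x4 ≥ 0.
The cheapest feasible vertex uses only alfalfa meal, oat hulls, canola meal; DDGS is not used. There the phosphorus, calcium, metabolisable energy constraints are tight.
Optimal quantities: alfalfa meal = 1.607 kg, oat hulls = 2.521 kg, canola meal = 0.4325 kg.
Objective = 0.24·1.607 + 0.07·2.521 + 0.24·0.4325 = 0.66595.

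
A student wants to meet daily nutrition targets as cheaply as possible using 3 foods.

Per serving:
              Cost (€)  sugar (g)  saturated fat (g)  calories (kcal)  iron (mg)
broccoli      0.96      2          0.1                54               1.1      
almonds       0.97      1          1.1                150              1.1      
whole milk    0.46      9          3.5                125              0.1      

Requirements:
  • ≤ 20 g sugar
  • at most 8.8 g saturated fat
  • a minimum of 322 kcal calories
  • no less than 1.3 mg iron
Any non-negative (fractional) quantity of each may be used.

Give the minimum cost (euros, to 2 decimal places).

Treat it as an LP. Let x1 = servings of broccoli, x2 = servings of almonds, x3 = servings of whole milk.
Minimise 0.96x1 + 0.97x2 + 0.46x3 s.t.:
  2x1 + 1x2 + 9x3 ≤ 20   (sugar)
  0.1x1 + 1.1x2 + 3.5x3 ≤ 8.8   (saturated fat)
  54x1 + 150x2 + 125x3 ≥ 322   (calories)
  1.1x1 + 1.1x2 + 0.1x3 ≥ 1.3   (iron)
  x1, x2, x3 ≥ 0.
The optimal basis is {almonds, whole milk}; broccoli drops out. The calories and iron requirements are met with equality.
So almonds = 1.064 servings, whole milk = 1.3 servings.
Total cost: 0.97·1.064 + 0.46·1.3 = 1.6301.

€1.63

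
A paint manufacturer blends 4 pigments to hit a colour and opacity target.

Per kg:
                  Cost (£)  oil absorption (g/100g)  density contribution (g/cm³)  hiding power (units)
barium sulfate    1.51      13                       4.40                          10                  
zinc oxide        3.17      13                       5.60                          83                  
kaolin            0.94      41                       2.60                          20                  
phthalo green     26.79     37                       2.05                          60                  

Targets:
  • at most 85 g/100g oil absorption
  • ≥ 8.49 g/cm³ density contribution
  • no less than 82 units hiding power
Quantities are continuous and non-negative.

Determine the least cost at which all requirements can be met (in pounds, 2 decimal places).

Set it up as a linear program. Let x1 = kg of barium sulfate, x2 = kg of zinc oxide, x3 = kg of kaolin, x4 = kg of phthalo green.
Minimize 1.51x1 + 3.17x2 + 0.94x3 + 26.79x4 with:
  13x1 + 13x2 + 41x3 + 37x4 ≤ 85   (oil absorption)
  4.4x1 + 5.6x2 + 2.6x3 + 2.05x4 ≥ 8.49   (density contribution)
  10x1 + 83x2 + 20x3 + 60x4 ≥ 82   (hiding power)
  x1, x2, x3, x4 ≥ 0.
The minimum-cost mix takes nothing from phthalo green — only barium sulfate, zinc oxide, kaolin. Binding constraints: oil absorption, density contribution, hiding power.
So barium sulfate = 0.1716 kg, zinc oxide = 0.5206 kg, kaolin = 1.854 kg.
Hence cost = 1.51·0.1716 + 3.17·0.5206 + 0.94·1.854 = £3.6522.

£3.65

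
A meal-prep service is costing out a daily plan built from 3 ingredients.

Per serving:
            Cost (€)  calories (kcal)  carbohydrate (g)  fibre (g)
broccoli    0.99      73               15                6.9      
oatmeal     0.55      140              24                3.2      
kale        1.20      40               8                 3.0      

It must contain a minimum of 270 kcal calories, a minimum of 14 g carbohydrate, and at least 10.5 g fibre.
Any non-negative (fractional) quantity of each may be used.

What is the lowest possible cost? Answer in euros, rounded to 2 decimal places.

Treat it as an LP. Let x1 = servings of broccoli, x2 = servings of oatmeal, x3 = servings of kale.
min 0.99x1 + 0.55x2 + 1.2x3 with:
  73x1 + 140x2 + 40x3 ≥ 270   (calories)
  15x1 + 24x2 + 8x3 ≥ 14   (carbohydrate)
  6.9x1 + 3.2x2 + 3x3 ≥ 10.5   (fibre)
  x1, x2, x3 ≥ 0.
The minimum-cost mix takes nothing from kale — only broccoli, oatmeal. Binding constraints: calories and fibre.
So broccoli = 0.8274 servings, oatmeal = 1.497 servings.
Objective = 0.99·0.8274 + 0.55·1.497 = 1.6425.

€1.64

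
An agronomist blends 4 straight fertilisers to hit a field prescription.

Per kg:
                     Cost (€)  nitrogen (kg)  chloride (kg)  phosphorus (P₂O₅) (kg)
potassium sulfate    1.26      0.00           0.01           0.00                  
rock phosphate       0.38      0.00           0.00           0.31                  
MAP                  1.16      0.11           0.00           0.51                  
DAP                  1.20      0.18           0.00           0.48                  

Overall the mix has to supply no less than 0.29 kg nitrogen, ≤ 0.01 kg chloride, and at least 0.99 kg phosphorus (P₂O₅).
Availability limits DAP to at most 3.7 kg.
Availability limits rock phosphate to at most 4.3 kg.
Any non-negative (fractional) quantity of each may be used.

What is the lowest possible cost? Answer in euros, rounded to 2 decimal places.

€2.20

Set it up as a linear program. Let x1 = kg of potassium sulfate, x2 = kg of rock phosphate, x3 = kg of MAP, x4 = kg of DAP.
min 1.26x1 + 0.38x2 + 1.16x3 + 1.2x4 subject to:
  0.11x3 + 0.18x4 ≥ 0.29   (nitrogen)
  0.01x1 ≤ 0.01   (chloride)
  0.31x2 + 0.51x3 + 0.48x4 ≥ 0.99   (phosphorus (P₂O₅))
  x4 ≤ 3.7
  x2 ≤ 4.3
  x1, x2, x3, x4 ≥ 0.
At the optimum only rock phosphate, DAP are positive (potassium sulfate, MAP = 0). There the nitrogen and phosphorus (P₂O₅) constraints are tight.
Optimal quantities: rock phosphate = 0.6989 kg, DAP = 1.611 kg.
Objective = 0.38·0.6989 + 1.2·1.611 = 2.1988.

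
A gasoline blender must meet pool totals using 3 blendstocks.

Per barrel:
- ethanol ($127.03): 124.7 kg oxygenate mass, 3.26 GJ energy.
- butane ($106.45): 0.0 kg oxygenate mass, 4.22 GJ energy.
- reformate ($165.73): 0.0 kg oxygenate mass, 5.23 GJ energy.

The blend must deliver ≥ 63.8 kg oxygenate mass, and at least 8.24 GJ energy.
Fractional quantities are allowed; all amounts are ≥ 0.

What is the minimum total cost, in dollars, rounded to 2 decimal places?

This is a linear program. Let x1 = barrels of ethanol, x2 = barrels of butane, x3 = barrels of reformate.
min 127.03x1 + 106.45x2 + 165.73x3 subject to:
  124.7x1 ≥ 63.8   (oxygenate mass)
  3.26x1 + 4.22x2 + 5.23x3 ≥ 8.24   (energy)
  x1, x2, x3 ≥ 0.
At the optimum only ethanol, butane are positive (reformate = 0). Binding constraints: oxygenate mass and energy.
That vertex is x1 = 0.511628, x2 = 1.55737.
Total cost: 127.03·0.511628 + 106.45·1.55737 = 230.7741.

$230.77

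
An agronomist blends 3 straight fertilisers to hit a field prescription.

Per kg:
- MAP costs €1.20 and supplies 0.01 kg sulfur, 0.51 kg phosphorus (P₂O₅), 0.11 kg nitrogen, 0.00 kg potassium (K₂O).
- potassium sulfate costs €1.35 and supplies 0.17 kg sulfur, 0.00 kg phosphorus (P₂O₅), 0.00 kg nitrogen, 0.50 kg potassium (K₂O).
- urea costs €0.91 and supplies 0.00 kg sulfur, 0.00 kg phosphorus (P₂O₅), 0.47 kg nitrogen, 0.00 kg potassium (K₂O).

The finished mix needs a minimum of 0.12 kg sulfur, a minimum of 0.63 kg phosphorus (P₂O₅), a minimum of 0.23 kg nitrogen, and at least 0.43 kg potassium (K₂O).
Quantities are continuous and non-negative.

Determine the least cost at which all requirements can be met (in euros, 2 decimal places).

This is a linear program. Let x1 = kg of MAP, x2 = kg of potassium sulfate, x3 = kg of urea.
min 1.2x1 + 1.35x2 + 0.91x3 subject to:
  0.01x1 + 0.17x2 ≥ 0.12   (sulfur)
  0.51x1 ≥ 0.63   (phosphorus (P₂O₅))
  0.11x1 + 0.47x3 ≥ 0.23   (nitrogen)
  0.5x2 ≥ 0.43   (potassium (K₂O))
  x1, x2, x3 ≥ 0.
The optimal mix uses every input. The phosphorus (P₂O₅), nitrogen, potassium (K₂O) requirements are met with equality.
Optimal quantities: MAP = 1.235 kg, potassium sulfate = 0.86 kg, urea = 0.2003 kg.
Total cost: 1.2·1.235 + 1.35·0.86 + 0.91·0.2003 = 2.8253.

€2.83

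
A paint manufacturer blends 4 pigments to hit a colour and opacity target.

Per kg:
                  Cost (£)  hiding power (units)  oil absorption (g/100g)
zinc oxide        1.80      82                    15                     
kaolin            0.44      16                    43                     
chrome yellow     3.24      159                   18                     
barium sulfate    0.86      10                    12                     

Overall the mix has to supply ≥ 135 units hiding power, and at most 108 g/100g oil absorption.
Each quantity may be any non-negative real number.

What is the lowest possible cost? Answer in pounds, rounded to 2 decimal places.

Let x1 = kg of zinc oxide, x2 = kg of kaolin, x3 = kg of chrome yellow, x4 = kg of barium sulfate.
Minimise 1.8x1 + 0.44x2 + 3.24x3 + 0.86x4 subject to:
  82x1 + 16x2 + 159x3 + 10x4 ≥ 135   (hiding power)
  15x1 + 43x2 + 18x3 + 12x4 ≤ 108   (oil absorption)
  x1, x2, x3, x4 ≥ 0.
The cheapest feasible vertex uses only chrome yellow; zinc oxide, kaolin, barium sulfate are not used. Binding constraint: hiding power.
Optimal quantities: chrome yellow = 0.8491 kg.
Hence cost = 3.24·0.8491 = £2.7511.

£2.75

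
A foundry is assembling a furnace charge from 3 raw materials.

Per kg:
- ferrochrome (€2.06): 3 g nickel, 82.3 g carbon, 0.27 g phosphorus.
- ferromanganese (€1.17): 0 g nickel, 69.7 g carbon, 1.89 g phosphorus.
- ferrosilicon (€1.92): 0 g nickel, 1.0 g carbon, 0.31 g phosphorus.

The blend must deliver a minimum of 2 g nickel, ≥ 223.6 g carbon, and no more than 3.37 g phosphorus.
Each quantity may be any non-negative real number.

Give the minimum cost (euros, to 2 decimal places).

This is a linear program. Let x1 = kg of ferrochrome, x2 = kg of ferromanganese, x3 = kg of ferrosilicon.
min 2.06x1 + 1.17x2 + 1.92x3 s.t.:
  3x1 ≥ 2   (nickel)
  82.3x1 + 69.7x2 + 1x3 ≥ 223.6   (carbon)
  0.27x1 + 1.89x2 + 0.31x3 ≤ 3.37   (phosphorus)
  x1, x2, x3 ≥ 0.
The optimal basis is {ferrochrome, ferromanganese}; ferrosilicon drops out. There the carbon and phosphorus constraints are tight.
Optimal quantities: ferrochrome = 1.3729 kg, ferromanganese = 1.5869 kg.
Cost = 2.06·1.3729 + 1.17·1.5869 = 4.6848.

€4.68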